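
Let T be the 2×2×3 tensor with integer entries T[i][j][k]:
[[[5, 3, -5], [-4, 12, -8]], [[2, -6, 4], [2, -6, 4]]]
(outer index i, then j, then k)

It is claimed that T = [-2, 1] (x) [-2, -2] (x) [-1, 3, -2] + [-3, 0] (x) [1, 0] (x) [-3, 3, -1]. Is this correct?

Reconstruct entrywise from the claimed factors. For example, T[1,0,0] = 2 and Σₗ aₗ[1]bₗ[0]cₗ[0] = (1)·(-2)·(-1) + (0)·(1)·(-3) = 2; checking all 12 entries, every one matches. The claim holds.

Yes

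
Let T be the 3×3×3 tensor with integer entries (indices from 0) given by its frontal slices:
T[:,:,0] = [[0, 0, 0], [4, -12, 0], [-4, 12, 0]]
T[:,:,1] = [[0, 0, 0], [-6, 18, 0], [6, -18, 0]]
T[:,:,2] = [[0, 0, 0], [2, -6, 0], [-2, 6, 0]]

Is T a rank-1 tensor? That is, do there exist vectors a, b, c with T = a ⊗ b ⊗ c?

If T = a ⊗ b ⊗ c then every fibre of T is a multiple of the corresponding factor, so read the factors off the fibres through the nonzero entry T[1,0,0] = 4.
The mode-1 fibre T[:,0,0] = [0, 4, -4] gives a = [0, 1, -1] (primitive direction); the mode-2 fibre T[1,:,0] = [4, -12, 0] gives b = [1, -3, 0]; then c[k] = T[1,0,k] / (a[1]·b[0]) = [4, -6, 2] / 1 = [4, -6, 2].
Expanding [0, 1, -1] ⊗ [1, -3, 0] ⊗ [4, -6, 2] reproduces all 27 entries of T, so T = [0, 1, -1] ⊗ [1, -3, 0] ⊗ [4, -6, 2] and rank(T) ≤ 1.
Equivalently every frontal slice T[:,:,k] is c[k] times the rank-1 matrix [0, 1, -1] ⊗ [1, -3, 0]. So T has rank 1 (it is nonzero).

Yes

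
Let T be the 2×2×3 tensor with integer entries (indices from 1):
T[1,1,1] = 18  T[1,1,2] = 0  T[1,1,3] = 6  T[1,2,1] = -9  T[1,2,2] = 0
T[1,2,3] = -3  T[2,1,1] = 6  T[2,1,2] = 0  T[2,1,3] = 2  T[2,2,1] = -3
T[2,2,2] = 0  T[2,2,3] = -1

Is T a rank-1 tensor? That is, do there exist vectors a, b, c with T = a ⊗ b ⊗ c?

Yes

If T = a ⊗ b ⊗ c then every fibre of T is a multiple of the corresponding factor, so read the factors off the fibres through the nonzero entry T[1,1,1] = 18.
The mode-1 fibre T[:,1,1] = [18, 6] gives a = (3, 1) (primitive direction); the mode-2 fibre T[1,:,1] = [18, -9] gives b = (2, -1); then c[k] = T[1,1,k] / (a[1]·b[1]) = [18, 0, 6] / 6 = (3, 0, 1).
Expanding (3, 1) ⊗ (2, -1) ⊗ (3, 0, 1) reproduces all 12 entries of T, so T = (3, 1) ⊗ (2, -1) ⊗ (3, 0, 1) and rank(T) ≤ 1.
Equivalently every frontal slice T[:,:,k] is c[k] times the rank-1 matrix (3, 1) ⊗ (2, -1). So T has rank 1 (it is nonzero).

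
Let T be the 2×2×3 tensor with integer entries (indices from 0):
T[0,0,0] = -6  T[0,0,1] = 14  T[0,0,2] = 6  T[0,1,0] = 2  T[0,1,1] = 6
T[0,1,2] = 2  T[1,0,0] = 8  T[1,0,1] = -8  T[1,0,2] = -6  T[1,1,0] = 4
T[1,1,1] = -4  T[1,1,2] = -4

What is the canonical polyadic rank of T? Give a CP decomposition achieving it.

Lower bound: the mode-3 unfolding of T (rows indexed by k, columns by (i,j) = (0,0), (0,1), (1,0), (1,1)) is [[-6, 2, 8, 4], [14, 6, -8, -4], [6, 2, -6, -4]].
There the 3×3 minor on rows k ∈ {0, 1, 2}, columns (i,j) ∈ {(0,0), (0,1), (1,0)} is det [[-6, 2, 8], [14, 6, -8], [6, 2, -6]] = 128 ≠ 0, so this unfolding has rank ≥ 3; CP rank is at least every unfolding rank, so rank(T) ≥ 3. (Flattening ranks never certify an upper bound on CP rank; for that we must actually write T with 3 rank-1 terms.)
Upper bound: T is a sum of 3 rank-1 terms, T = [1, 0] ⊗ [1, 1] ⊗ [0, 8, 4] + [1, 2] ⊗ [1, 1] ⊗ [2, -2, -2] + [2, -1] ⊗ [1, 0] ⊗ [-4, 4, 2] (written with every a and b primitive with positive leading entry and the scale carried by c; CP decompositions are not unique, and this one is verified by expanding entrywise), so rank(T) ≤ 3.
These bounds meet, so rank(T) = 3.
Check entry T[0,0,2] = 6: (1)·(1)·(4) + (1)·(1)·(-2) + (2)·(1)·(2) = 6.

rank(T) = 3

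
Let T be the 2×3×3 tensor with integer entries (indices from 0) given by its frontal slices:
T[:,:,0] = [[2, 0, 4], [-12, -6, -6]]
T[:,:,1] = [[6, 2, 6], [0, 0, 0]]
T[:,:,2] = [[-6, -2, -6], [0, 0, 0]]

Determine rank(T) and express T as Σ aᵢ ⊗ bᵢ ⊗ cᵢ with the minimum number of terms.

Lower bound: the mode-1 unfolding of T (rows indexed by i, columns by (j,k) = (0,0), (0,1), (0,2), (1,0), (1,1), (1,2), (2,0), (2,1), (2,2)) is [[2, 6, -6, 0, 2, -2, 4, 6, -6], [-12, 0, 0, -6, 0, 0, -6, 0, 0]].
There the 2×2 minor on rows i ∈ {0, 1}, columns (j,k) ∈ {(0,0), (0,1)} is det [[2, 6], [-12, 0]] = 72 ≠ 0, so this unfolding has rank ≥ 2; CP rank is at least every unfolding rank, so rank(T) ≥ 2. (Flattening ranks never certify an upper bound on CP rank; for that we must actually write T with 2 rank-1 terms.)
Upper bound — finding two terms. Write S_k = T[:,:,k] for the frontal slices: S₀ = [[2, 0, 4], [-12, -6, -6]], S₁ = [[6, 2, 6], [0, 0, 0]], S₂ = [[-6, -2, -6], [0, 0, 0]].
If T = a₁ ⊗ b₁ ⊗ c₁ + a₂ ⊗ b₂ ⊗ c₂ then each S_k = c₁[k]·a₁b₁ᵀ + c₂[k]·a₂b₂ᵀ. S₀ and S₁ are linearly independent, so a₁b₁ᵀ and a₂b₂ᵀ must span the same plane of matrices: they are the rank-1 matrices of the form x·S₀ + y·S₁.
The 2×2 minor of x·S₀ + y·S₁ on rows {0,1}, columns {0,1} is −12·x² − 12·xy = (-12)·(x + y)(x), vanishing at (x:y) = (1:-1) and (0:1).
M₁ = S₀ − S₁ = [[-4, -2, -2], [-12, -6, -6]] = (-2)·[1, 3][2, 1, 1]ᵀ and M₂ = S₁ = [[6, 2, 6], [0, 0, 0]] = 2·[1, 0][3, 1, 3]ᵀ, so take a₁ = [1, 3], b₁ = [2, 1, 1], a₂ = [1, 0], b₂ = [3, 1, 3].
Each slice is an integer combination of E₁ = a₁b₁ᵀ and E₂ = a₂b₂ᵀ: S₀ = −2·E₁ + 2·E₂, S₁ = 2·E₂, S₂ = −2·E₂; reading off coefficients, c₁ = [-2, 0, 0] and c₂ = [2, 2, -2].
Hence T = [1, 3] ⊗ [2, 1, 1] ⊗ [-2, 0, 0] + [1, 0] ⊗ [3, 1, 3] ⊗ [2, 2, -2], so rank(T) ≤ 2.
These bounds meet, so rank(T) = 2.
Check entry T[1,0,2] = 0: (3)·(2)·(0) + (0)·(3)·(-2) = 0.

rank(T) = 2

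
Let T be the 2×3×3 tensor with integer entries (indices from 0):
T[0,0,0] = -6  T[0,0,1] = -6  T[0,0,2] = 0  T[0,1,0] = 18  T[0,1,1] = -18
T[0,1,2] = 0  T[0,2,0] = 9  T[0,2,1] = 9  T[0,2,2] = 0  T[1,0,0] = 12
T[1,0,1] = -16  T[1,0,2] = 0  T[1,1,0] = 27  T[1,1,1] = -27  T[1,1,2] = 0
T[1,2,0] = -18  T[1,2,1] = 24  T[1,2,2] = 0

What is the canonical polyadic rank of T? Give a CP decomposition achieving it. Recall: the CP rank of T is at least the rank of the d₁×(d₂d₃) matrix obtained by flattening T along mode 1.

rank(T) = 2

Lower bound: the mode-3 unfolding of T (rows indexed by k, columns by (i,j) = (0,0), (0,1), (0,2), (1,0), (1,1), (1,2)) is [[-6, 18, 9, 12, 27, -18], [-6, -18, 9, -16, -27, 24], [0, 0, 0, 0, 0, 0]].
There the 2×2 minor on rows k ∈ {0, 1}, columns (i,j) ∈ {(0,0), (0,1)} is det [[-6, 18], [-6, -18]] = 216 ≠ 0, so this unfolding has rank ≥ 2; CP rank is at least every unfolding rank, so rank(T) ≥ 2. (This is only a lower bound: in general the CP rank may exceed every unfolding rank, so we still need to exhibit 2 rank-1 terms summing to T.)
Upper bound — finding two terms. Write S_k = T[:,:,k] for the frontal slices: S₀ = [[-6, 18, 9], [12, 27, -18]], S₁ = [[-6, -18, 9], [-16, -27, 24]], S₂ = [[0, 0, 0], [0, 0, 0]].
If T = a₁ ⊗ b₁ ⊗ c₁ + a₂ ⊗ b₂ ⊗ c₂ then each S_k = c₁[k]·a₁b₁ᵀ + c₂[k]·a₂b₂ᵀ. S₀ and S₁ are linearly independent, so a₁b₁ᵀ and a₂b₂ᵀ must span the same plane of matrices: they are the rank-1 matrices of the form x·S₀ + y·S₁.
The 2×2 minor of x·S₀ + y·S₁ on rows {0,1}, columns {0,1} is −378·x² + 504·xy − 126·y² = (-126)·(3·x − y)(x − y), vanishing at (x:y) = (1:3) and (1:1).
M₁ = S₀ + 3·S₁ = [[-24, -36, 36], [-36, -54, 54]] = (-6)·(2, 3)(2, 3, -3)ᵀ and M₂ = S₀ + S₁ = [[-12, 0, 18], [-4, 0, 6]] = (-2)·(3, 1)(2, 0, -3)ᵀ, so take a₁ = (2, 3), b₁ = (2, 3, -3), a₂ = (3, 1), b₂ = (2, 0, -3).
Each slice is an integer combination of E₁ = a₁b₁ᵀ and E₂ = a₂b₂ᵀ: S₀ = 3·E₁ − 3·E₂, S₁ = −3·E₁ + E₂, S₂ = 0; reading off coefficients, c₁ = (3, -3, 0) and c₂ = (-3, 1, 0).
Hence T = (2, 3) ⊗ (2, 3, -3) ⊗ (3, -3, 0) + (3, 1) ⊗ (2, 0, -3) ⊗ (-3, 1, 0), so rank(T) ≤ 2.
These bounds meet, so rank(T) = 2.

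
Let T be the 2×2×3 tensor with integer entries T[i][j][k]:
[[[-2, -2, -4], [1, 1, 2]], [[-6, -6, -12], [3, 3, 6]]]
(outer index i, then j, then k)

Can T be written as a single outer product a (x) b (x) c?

If T = a (x) b (x) c then every fibre of T is a multiple of the corresponding factor, so read the factors off the fibres through the nonzero entry T[0,0,0] = -2.
The mode-1 fibre T[:,0,0] = [-2, -6] gives a = [1, 3] (primitive direction); the mode-2 fibre T[0,:,0] = [-2, 1] gives b = [2, -1]; then c[k] = T[0,0,k] / (a[0]·b[0]) = [-2, -2, -4] / 2 = [-1, -1, -2].
Expanding [1, 3] (x) [2, -1] (x) [-1, -1, -2] reproduces all 12 entries of T, so T = [1, 3] (x) [2, -1] (x) [-1, -1, -2] and rank(T) ≤ 1.
Equivalently every frontal slice T[:,:,k] is c[k] times the rank-1 matrix [1, 3] (x) [2, -1]. So T has rank 1 (it is nonzero).

Yes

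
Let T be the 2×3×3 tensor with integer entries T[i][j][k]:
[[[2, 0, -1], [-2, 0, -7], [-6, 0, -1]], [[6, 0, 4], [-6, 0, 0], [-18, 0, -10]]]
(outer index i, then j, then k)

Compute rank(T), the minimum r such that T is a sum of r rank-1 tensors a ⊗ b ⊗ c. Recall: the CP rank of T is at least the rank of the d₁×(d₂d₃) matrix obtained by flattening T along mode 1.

Lower bound: in the mode-2 unfolding of T (rows indexed by j, columns by (i,k)) the 2×2 minor on rows j ∈ {0, 1}, columns (i,k) ∈ {(0,0), (0,2)} is det [[2, -1], [-2, -7]] = -16 ≠ 0, so that unfolding has rank ≥ 2 and hence rank(T) ≥ 2 (CP rank is at least every unfolding rank, though it can be larger).
Upper bound: with S_k = T[:,:,k], the two rank-1 terms a₁b₁ᵀ, a₂b₂ᵀ are the rank-1 members of the pencil x·S₀ + y·S₂.
The 2×2 minor of x·S₀ + y·S₂ on rows {0,1}, columns {0,1} is 56·xy + 28·y² = 28·(y)(2·x + y), vanishing at (x:y) = (1:0) and (1:-2).
M₁ = S₀ = [[2, -2, -6], [6, -6, -18]] = 2·[1, 3][1, -1, -3]ᵀ and M₂ = S₀ − 2·S₂ = [[4, 12, -4], [-2, -6, 2]] = 2·[2, -1][1, 3, -1]ᵀ, so take a₁ = [1, 3], b₁ = [1, -1, -3], a₂ = [2, -1], b₂ = [1, 3, -1].
Each slice is an integer combination of E₁ = a₁b₁ᵀ and E₂ = a₂b₂ᵀ: S₀ = 2·E₁, S₁ = 0, S₂ = E₁ − E₂; reading off coefficients, c₁ = [2, 0, 1] and c₂ = [0, 0, -1].
Hence T = [1, 3] ⊗ [1, -1, -3] ⊗ [2, 0, 1] + [2, -1] ⊗ [1, 3, -1] ⊗ [0, 0, -1], so rank(T) ≤ 2.
These bounds meet, so rank(T) = 2.

2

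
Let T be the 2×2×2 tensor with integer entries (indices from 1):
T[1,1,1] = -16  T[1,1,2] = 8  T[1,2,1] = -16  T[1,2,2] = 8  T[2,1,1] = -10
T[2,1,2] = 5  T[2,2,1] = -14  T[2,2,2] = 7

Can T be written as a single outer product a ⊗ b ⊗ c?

The mode-2 unfolding of T (rows indexed by j, columns by (i,k) = (1,1), (1,2), (2,1), (2,2)) is [[-16, 8, -10, 5], [-16, 8, -14, 7]].
There the 2×2 minor on rows j ∈ {1, 2}, columns (i,k) ∈ {(1,1), (2,1)} is det [[-16, -10], [-16, -14]] = 64 ≠ 0, so this unfolding has rank ≥ 2; CP rank is at least every unfolding rank, so rank(T) ≥ 2.
In particular rank(T) ≥ 2 > 1, so T is not rank-1.

No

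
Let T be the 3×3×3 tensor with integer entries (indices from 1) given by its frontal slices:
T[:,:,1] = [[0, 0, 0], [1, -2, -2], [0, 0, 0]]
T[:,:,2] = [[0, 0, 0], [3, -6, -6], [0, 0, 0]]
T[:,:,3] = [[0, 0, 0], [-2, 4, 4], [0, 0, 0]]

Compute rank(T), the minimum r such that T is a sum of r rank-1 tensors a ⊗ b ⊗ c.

1

Lower bound: T ≠ 0 (e.g. T[2,1,1] = 1), so rank(T) ≥ 1.
Upper bound: if T = a ⊗ b ⊗ c then every fibre of T is a multiple of the corresponding factor, so read the factors off the fibres through the nonzero entry T[2,1,1] = 1.
The mode-1 fibre T[:,1,1] = [0, 1, 0] gives a = [0, 1, 0] (primitive direction); the mode-2 fibre T[2,:,1] = [1, -2, -2] gives b = [1, -2, -2]; then c[k] = T[2,1,k] / (a[2]·b[1]) = [1, 3, -2] / 1 = [1, 3, -2].
Expanding [0, 1, 0] ⊗ [1, -2, -2] ⊗ [1, 3, -2] reproduces all 27 entries of T, so T = [0, 1, 0] ⊗ [1, -2, -2] ⊗ [1, 3, -2] and rank(T) ≤ 1.
These bounds meet, so rank(T) = 1.
Check entry T[3,2,3] = 0: (0)·(-2)·(-2) = 0.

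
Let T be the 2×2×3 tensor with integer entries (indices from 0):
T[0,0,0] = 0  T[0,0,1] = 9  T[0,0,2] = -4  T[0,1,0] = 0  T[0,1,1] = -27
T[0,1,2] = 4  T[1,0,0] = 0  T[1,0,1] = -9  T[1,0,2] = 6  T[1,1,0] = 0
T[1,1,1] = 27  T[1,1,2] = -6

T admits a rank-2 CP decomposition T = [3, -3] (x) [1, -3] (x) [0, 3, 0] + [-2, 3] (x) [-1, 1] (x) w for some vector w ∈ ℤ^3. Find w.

Subtract the known terms from T to get the rank-1 residual R = [-2, 3] (x) [-1, 1] (x) w, so R[i,j,k] = a[i]·b[j]·w[k]. Pick indices with nonzero a[0]·b[0] = (-2)·(-1) = 2. Only the fibre through (0,0,·) is needed: R[0,0,:] = T[0,0,:] − Σₗ aₗ[0]bₗ[0]cₗ = [0, 9, -4] − (3)·(1)·[0, 3, 0] = [0, 0, -4]. Then w[k] = R[0,0,k] / 2 for each k, giving w = [0, 0, -4] / 2 = [0, 0, -2].

w = [0, 0, -2]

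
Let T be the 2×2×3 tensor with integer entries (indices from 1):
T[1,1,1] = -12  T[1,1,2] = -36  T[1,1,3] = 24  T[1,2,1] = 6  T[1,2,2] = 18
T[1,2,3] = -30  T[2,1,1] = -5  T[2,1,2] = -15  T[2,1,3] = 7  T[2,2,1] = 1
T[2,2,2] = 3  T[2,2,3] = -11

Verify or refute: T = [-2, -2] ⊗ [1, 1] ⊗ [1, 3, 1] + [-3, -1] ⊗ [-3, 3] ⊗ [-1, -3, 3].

No

Reconstruct entry (1,1,1) from the claimed factors: Σₗ aₗ[1]bₗ[1]cₗ[1] = (-2)·(1)·(1) + (-3)·(-3)·(-1) = -11, but T[1,1,1] = -12. The claim is false.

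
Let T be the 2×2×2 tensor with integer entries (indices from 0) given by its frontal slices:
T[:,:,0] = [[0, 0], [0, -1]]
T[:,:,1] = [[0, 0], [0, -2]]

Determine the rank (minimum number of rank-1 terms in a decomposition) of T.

Lower bound: T ≠ 0 (e.g. T[1,1,0] = -1), so rank(T) ≥ 1.
Upper bound: if T = a ⊗ b ⊗ c then every fibre of T is a multiple of the corresponding factor, so read the factors off the fibres through the nonzero entry T[1,1,0] = -1.
The mode-1 fibre T[:,1,0] = [0, -1] gives a = [0, 1] (primitive direction); the mode-2 fibre T[1,:,0] = [0, -1] gives b = [0, 1]; then c[k] = T[1,1,k] / (a[1]·b[1]) = [-1, -2] / 1 = [-1, -2].
Expanding [0, 1] ⊗ [0, 1] ⊗ [-1, -2] reproduces all 8 entries of T, so T = [0, 1] ⊗ [0, 1] ⊗ [-1, -2] and rank(T) ≤ 1.
These bounds meet, so rank(T) = 1.

1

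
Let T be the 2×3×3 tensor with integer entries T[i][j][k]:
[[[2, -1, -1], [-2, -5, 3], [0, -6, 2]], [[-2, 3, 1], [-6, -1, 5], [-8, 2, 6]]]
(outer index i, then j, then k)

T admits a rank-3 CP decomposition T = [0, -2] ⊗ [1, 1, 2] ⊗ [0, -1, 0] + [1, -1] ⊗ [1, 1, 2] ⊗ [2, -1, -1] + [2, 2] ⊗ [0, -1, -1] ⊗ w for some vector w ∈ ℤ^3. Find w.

Subtract the known terms from T to get the rank-1 residual R = [2, 2] ⊗ [0, -1, -1] ⊗ w, so R[i,j,k] = a[i]·b[j]·w[k]. Pick indices with nonzero a[0]·b[1] = (2)·(-1) = -2. Only the fibre through (0,1,·) is needed: R[0,1,:] = T[0,1,:] − Σₗ aₗ[0]bₗ[1]cₗ = [-2, -5, 3] − (0)·(1)·[0, -1, 0] − (1)·(1)·[2, -1, -1] = [-4, -4, 4]. Then w[k] = R[0,1,k] / -2 for each k, giving w = [-4, -4, 4] / -2 = [2, 2, -2].

w = [2, 2, -2]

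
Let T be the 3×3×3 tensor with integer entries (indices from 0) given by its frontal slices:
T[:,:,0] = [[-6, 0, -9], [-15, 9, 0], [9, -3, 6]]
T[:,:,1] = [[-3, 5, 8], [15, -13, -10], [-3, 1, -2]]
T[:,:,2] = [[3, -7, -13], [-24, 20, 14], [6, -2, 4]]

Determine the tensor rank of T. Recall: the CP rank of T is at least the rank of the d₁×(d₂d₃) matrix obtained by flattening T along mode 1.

2

Lower bound: the mode-1 unfolding of T (rows indexed by i, columns by (j,k) = (0,0), (0,1), (0,2), (1,0), (1,1), (1,2), (2,0), (2,1), (2,2)) is [[-6, -3, 3, 0, 5, -7, -9, 8, -13], [-15, 15, -24, 9, -13, 20, 0, -10, 14], [9, -3, 6, -3, 1, -2, 6, -2, 4]].
There the 2×2 minor on rows i ∈ {0, 1}, columns (j,k) ∈ {(0,0), (0,1)} is det [[-6, -3], [-15, 15]] = -135 ≠ 0, so this unfolding has rank ≥ 2; CP rank is at least every unfolding rank, so rank(T) ≥ 2. (Unfolding ranks only ever bound the CP rank from below — rank(T) can be strictly larger than all of them — so the matching upper bound has to come from an explicit 2-term decomposition.)
Upper bound — finding two terms. Write S_k = T[:,:,k] for the frontal slices: S₀ = [[-6, 0, -9], [-15, 9, 0], [9, -3, 6]], S₁ = [[-3, 5, 8], [15, -13, -10], [-3, 1, -2]], S₂ = [[3, -7, -13], [-24, 20, 14], [6, -2, 4]].
If T = a₁ ⊗ b₁ ⊗ c₁ + a₂ ⊗ b₂ ⊗ c₂ then each S_k = c₁[k]·a₁b₁ᵀ + c₂[k]·a₂b₂ᵀ. S₀ and S₁ are linearly independent, so a₁b₁ᵀ and a₂b₂ᵀ must span the same plane of matrices: they are the rank-1 matrices of the form x·S₀ + y·S₁.
The 2×2 minor of x·S₀ + y·S₁ on rows {0,1}, columns {0,1} is −54·x² + 126·xy − 36·y² = (-18)·(x − 2·y)(3·x − y), vanishing at (x:y) = (2:1) and (1:3).
M₁ = 2·S₀ + S₁ = [[-15, 5, -10], [-15, 5, -10], [15, -5, 10]] = (-5)·[1, 1, -1][3, -1, 2]ᵀ and M₂ = S₀ + 3·S₁ = [[-15, 15, 15], [30, -30, -30], [0, 0, 0]] = (-15)·[1, -2, 0][1, -1, -1]ᵀ, so take a₁ = [1, 1, -1], b₁ = [3, -1, 2], a₂ = [1, -2, 0], b₂ = [1, -1, -1].
Each slice is an integer combination of E₁ = a₁b₁ᵀ and E₂ = a₂b₂ᵀ: S₀ = −3·E₁ + 3·E₂, S₁ = E₁ − 6·E₂, S₂ = −2·E₁ + 9·E₂; reading off coefficients, c₁ = [-3, 1, -2] and c₂ = [3, -6, 9].
Hence T = [1, 1, -1] ⊗ [3, -1, 2] ⊗ [-3, 1, -2] + [1, -2, 0] ⊗ [1, -1, -1] ⊗ [3, -6, 9], so rank(T) ≤ 2.
These bounds meet, so rank(T) = 2.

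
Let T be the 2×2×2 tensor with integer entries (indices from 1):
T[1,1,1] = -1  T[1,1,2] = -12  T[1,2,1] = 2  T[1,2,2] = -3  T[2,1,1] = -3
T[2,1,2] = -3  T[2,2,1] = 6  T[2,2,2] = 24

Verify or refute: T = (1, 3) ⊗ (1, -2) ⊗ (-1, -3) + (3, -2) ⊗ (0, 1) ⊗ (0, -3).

No

Reconstruct entry (1,1,2) from the claimed factors: Σₗ aₗ[1]bₗ[1]cₗ[2] = (1)·(1)·(-3) + (3)·(0)·(-3) = -3, but T[1,1,2] = -12. The claim is false.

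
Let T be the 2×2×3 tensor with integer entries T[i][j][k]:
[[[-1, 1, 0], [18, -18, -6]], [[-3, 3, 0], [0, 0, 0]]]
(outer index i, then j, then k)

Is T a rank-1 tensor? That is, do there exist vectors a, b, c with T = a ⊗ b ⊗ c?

The mode-1 unfolding of T (rows indexed by i, columns by (j,k) = (0,0), (0,1), (0,2), (1,0), (1,1), (1,2)) is [[-1, 1, 0, 18, -18, -6], [-3, 3, 0, 0, 0, 0]].
There the 2×2 minor on rows i ∈ {0, 1}, columns (j,k) ∈ {(0,0), (1,0)} is det [[-1, 18], [-3, 0]] = 54 ≠ 0, so this unfolding has rank ≥ 2; CP rank is at least every unfolding rank, so rank(T) ≥ 2.
In particular rank(T) ≥ 2 > 1, so T is not rank-1.

No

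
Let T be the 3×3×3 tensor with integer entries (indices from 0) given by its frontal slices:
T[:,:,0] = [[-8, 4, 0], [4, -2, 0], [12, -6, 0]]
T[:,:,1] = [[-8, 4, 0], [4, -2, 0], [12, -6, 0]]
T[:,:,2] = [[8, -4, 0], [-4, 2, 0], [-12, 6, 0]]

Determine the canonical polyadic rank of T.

Lower bound: T ≠ 0 (e.g. T[0,0,0] = -8), so rank(T) ≥ 1.
Upper bound: if T = a ⊗ b ⊗ c then every fibre of T is a multiple of the corresponding factor, so read the factors off the fibres through the nonzero entry T[0,0,0] = -8.
The mode-1 fibre T[:,0,0] = [-8, 4, 12] gives a = (2, -1, -3) (primitive direction); the mode-2 fibre T[0,:,0] = [-8, 4, 0] gives b = (2, -1, 0); then c[k] = T[0,0,k] / (a[0]·b[0]) = [-8, -8, 8] / 4 = (-2, -2, 2).
Expanding (2, -1, -3) ⊗ (2, -1, 0) ⊗ (-2, -2, 2) reproduces all 27 entries of T, so T = (2, -1, -3) ⊗ (2, -1, 0) ⊗ (-2, -2, 2) and rank(T) ≤ 1.
These bounds meet, so rank(T) = 1.

1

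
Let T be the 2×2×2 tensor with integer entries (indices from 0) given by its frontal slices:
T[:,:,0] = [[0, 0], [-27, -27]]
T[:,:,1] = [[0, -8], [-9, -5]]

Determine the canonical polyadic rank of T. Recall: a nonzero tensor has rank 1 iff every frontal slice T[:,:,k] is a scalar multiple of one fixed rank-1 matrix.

2

Lower bound: in the mode-3 unfolding of T (rows indexed by k, columns by (i,j)) the 2×2 minor on rows k ∈ {0, 1}, columns (i,j) ∈ {(0,1), (1,0)} is det [[0, -27], [-8, -9]] = -216 ≠ 0, so that unfolding has rank ≥ 2 and hence rank(T) ≥ 2 (CP rank is at least every unfolding rank, though it can be larger).
Upper bound: with S_k = T[:,:,k], the two rank-1 terms a₁b₁ᵀ, a₂b₂ᵀ are the rank-1 members of the pencil x·S₀ + y·S₁.
det(x·S₀ + y·S₁) is −216·xy − 72·y² = (-72)·(y)(3·x + y), vanishing at (x:y) = (1:0) and (1:-3).
M₁ = S₀ = [[0, 0], [-27, -27]] = (-27)·(0, 1)(1, 1)ᵀ and M₂ = S₀ − 3·S₁ = [[0, 24], [0, -12]] = 12·(2, -1)(0, 1)ᵀ, so take a₁ = (0, 1), b₁ = (1, 1), a₂ = (2, -1), b₂ = (0, 1).
Each slice is an integer combination of E₁ = a₁b₁ᵀ and E₂ = a₂b₂ᵀ: S₀ = −27·E₁, S₁ = −9·E₁ − 4·E₂; reading off coefficients, c₁ = (-27, -9) and c₂ = (0, -4).
Hence T = (0, 1) ∘ (1, 1) ∘ (-27, -9) + (2, -1) ∘ (0, 1) ∘ (0, -4), so rank(T) ≤ 2.
These bounds meet, so rank(T) = 2.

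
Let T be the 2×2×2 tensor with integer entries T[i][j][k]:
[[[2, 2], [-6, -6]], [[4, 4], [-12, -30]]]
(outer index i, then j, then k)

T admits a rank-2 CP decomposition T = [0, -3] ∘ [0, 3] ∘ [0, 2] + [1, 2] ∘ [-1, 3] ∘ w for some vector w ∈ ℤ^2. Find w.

w = [-2, -2]

Subtract the known terms from T to get the rank-1 residual R = [1, 2] ∘ [-1, 3] ∘ w, so R[i,j,k] = a[i]·b[j]·w[k]. Pick indices with nonzero a[0]·b[0] = (1)·(-1) = -1. Only the fibre through (0,0,·) is needed: R[0,0,:] = T[0,0,:] − Σₗ aₗ[0]bₗ[0]cₗ = [2, 2] − (0)·(0)·[0, 2] = [2, 2]. Then w[k] = R[0,0,k] / -1 for each k, giving w = [2, 2] / -1 = [-2, -2].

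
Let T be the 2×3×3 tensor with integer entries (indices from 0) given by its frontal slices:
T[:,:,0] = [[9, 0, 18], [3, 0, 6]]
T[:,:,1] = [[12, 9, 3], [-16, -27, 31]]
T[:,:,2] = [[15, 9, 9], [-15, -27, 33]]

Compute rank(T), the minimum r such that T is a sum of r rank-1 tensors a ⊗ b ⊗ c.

Lower bound: in the mode-2 unfolding of T (rows indexed by j, columns by (i,k)) the 2×2 minor on rows j ∈ {0, 1}, columns (i,k) ∈ {(0,0), (0,1)} is det [[9, 12], [0, 9]] = 81 ≠ 0, so that unfolding has rank ≥ 2 and hence rank(T) ≥ 2 (CP rank is at least every unfolding rank, though it can be larger).
Upper bound: with S_k = T[:,:,k], the two rank-1 terms a₁b₁ᵀ, a₂b₂ᵀ are the rank-1 members of the pencil x·S₀ + y·S₁.
The 2×2 minor of x·S₀ + y·S₁ on rows {0,1}, columns {0,1} is −270·xy − 180·y² = (-90)·(3·x + 2·y)(y), vanishing at (x:y) = (2:-3) and (1:0).
M₁ = 2·S₀ − 3·S₁ = [[-18, -27, 27], [54, 81, -81]] = (-9)·[1, -3][2, 3, -3]ᵀ and M₂ = S₀ = [[9, 0, 18], [3, 0, 6]] = 3·[3, 1][1, 0, 2]ᵀ, so take a₁ = [1, -3], b₁ = [2, 3, -3], a₂ = [3, 1], b₂ = [1, 0, 2].
Each slice is an integer combination of E₁ = a₁b₁ᵀ and E₂ = a₂b₂ᵀ: S₀ = 3·E₂, S₁ = 3·E₁ + 2·E₂, S₂ = 3·E₁ + 3·E₂; reading off coefficients, c₁ = [0, 3, 3] and c₂ = [3, 2, 3].
Hence T = [1, -3] ⊗ [2, 3, -3] ⊗ [0, 3, 3] + [3, 1] ⊗ [1, 0, 2] ⊗ [3, 2, 3], so rank(T) ≤ 2.
These bounds meet, so rank(T) = 2.

2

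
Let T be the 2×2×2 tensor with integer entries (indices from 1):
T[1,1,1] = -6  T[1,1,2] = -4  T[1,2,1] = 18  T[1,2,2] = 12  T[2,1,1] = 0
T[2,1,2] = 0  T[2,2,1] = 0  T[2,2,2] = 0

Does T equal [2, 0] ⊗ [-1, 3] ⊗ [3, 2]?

Reconstruct entrywise from the claimed factors. For example, T[2,2,1] = 0 and Σₗ aₗ[2]bₗ[2]cₗ[1] = (0)·(3)·(3) = 0; checking all 8 entries, every one matches. The claim holds.

Yes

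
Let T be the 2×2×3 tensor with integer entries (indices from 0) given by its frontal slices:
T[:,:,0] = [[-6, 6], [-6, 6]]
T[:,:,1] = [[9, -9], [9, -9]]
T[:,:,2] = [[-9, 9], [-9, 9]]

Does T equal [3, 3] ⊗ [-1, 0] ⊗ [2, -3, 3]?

Reconstruct entry (0,1,0) from the claimed factors: Σₗ aₗ[0]bₗ[1]cₗ[0] = (3)·(0)·(2) = 0, but T[0,1,0] = 6. The claim is false.

No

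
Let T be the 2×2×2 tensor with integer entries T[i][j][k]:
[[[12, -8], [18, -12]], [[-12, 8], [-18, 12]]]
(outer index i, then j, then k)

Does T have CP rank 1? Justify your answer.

Yes

The mode-1 fibre T[:,0,0] = [12, -12] gives a = [1, -1] (primitive direction); the mode-2 fibre T[0,:,0] = [12, 18] gives b = [2, 3]; then c[k] = T[0,0,k] / (a[0]·b[0]) = [12, -8] / 2 = [6, -4].
Expanding [1, -1] ⊗ [2, 3] ⊗ [6, -4] reproduces all 8 entries of T, so T = [1, -1] ⊗ [2, 3] ⊗ [6, -4] and rank(T) ≤ 1.
Equivalently every frontal slice T[:,:,k] is c[k] times the rank-1 matrix [1, -1] ⊗ [2, 3]. So T has rank 1 (it is nonzero).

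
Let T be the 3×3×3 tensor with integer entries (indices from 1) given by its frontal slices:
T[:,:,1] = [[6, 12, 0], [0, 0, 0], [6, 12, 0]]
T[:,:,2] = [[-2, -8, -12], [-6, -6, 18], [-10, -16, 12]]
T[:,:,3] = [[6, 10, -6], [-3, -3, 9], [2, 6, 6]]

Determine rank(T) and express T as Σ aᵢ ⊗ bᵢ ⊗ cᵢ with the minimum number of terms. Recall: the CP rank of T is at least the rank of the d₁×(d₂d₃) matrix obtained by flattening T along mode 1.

rank(T) = 2

Lower bound: the mode-3 unfolding of T (rows indexed by k, columns by (i,j) = (1,1), (1,2), (1,3), (2,1), (2,2), (2,3), (3,1), (3,2), (3,3)) is [[6, 12, 0, 0, 0, 0, 6, 12, 0], [-2, -8, -12, -6, -6, 18, -10, -16, 12], [6, 10, -6, -3, -3, 9, 2, 6, 6]].
There the 2×2 minor on rows k ∈ {1, 2}, columns (i,j) ∈ {(1,1), (1,2)} is det [[6, 12], [-2, -8]] = -24 ≠ 0, so this unfolding has rank ≥ 2; CP rank is at least every unfolding rank, so rank(T) ≥ 2. (Flattening ranks never certify an upper bound on CP rank; for that we must actually write T with 2 rank-1 terms.)
Upper bound — finding two terms. Write S_k = T[:,:,k] for the frontal slices: S₁ = [[6, 12, 0], [0, 0, 0], [6, 12, 0]], S₂ = [[-2, -8, -12], [-6, -6, 18], [-10, -16, 12]], S₃ = [[6, 10, -6], [-3, -3, 9], [2, 6, 6]].
If T = a₁ ⊗ b₁ ⊗ c₁ + a₂ ⊗ b₂ ⊗ c₂ then each S_k = c₁[k]·a₁b₁ᵀ + c₂[k]·a₂b₂ᵀ. S₁ and S₂ are linearly independent, so a₁b₁ᵀ and a₂b₂ᵀ must span the same plane of matrices: they are the rank-1 matrices of the form x·S₁ + y·S₂.
The 2×2 minor of x·S₁ + y·S₂ on rows {1,2}, columns {1,2} is 36·xy − 36·y² = 36·(x − y)(y), vanishing at (x:y) = (1:1) and (1:0).
M₁ = S₁ + S₂ = [[4, 4, -12], [-6, -6, 18], [-4, -4, 12]] = 2·[2, -3, -2][1, 1, -3]ᵀ and M₂ = S₁ = [[6, 12, 0], [0, 0, 0], [6, 12, 0]] = 6·[1, 0, 1][1, 2, 0]ᵀ, so take a₁ = [2, -3, -2], b₁ = [1, 1, -3], a₂ = [1, 0, 1], b₂ = [1, 2, 0].
Each slice is an integer combination of E₁ = a₁b₁ᵀ and E₂ = a₂b₂ᵀ: S₁ = 6·E₂, S₂ = 2·E₁ − 6·E₂, S₃ = E₁ + 4·E₂; reading off coefficients, c₁ = [0, 2, 1] and c₂ = [6, -6, 4].
Hence T = [2, -3, -2] ⊗ [1, 1, -3] ⊗ [0, 2, 1] + [1, 0, 1] ⊗ [1, 2, 0] ⊗ [6, -6, 4], so rank(T) ≤ 2.
These bounds meet, so rank(T) = 2.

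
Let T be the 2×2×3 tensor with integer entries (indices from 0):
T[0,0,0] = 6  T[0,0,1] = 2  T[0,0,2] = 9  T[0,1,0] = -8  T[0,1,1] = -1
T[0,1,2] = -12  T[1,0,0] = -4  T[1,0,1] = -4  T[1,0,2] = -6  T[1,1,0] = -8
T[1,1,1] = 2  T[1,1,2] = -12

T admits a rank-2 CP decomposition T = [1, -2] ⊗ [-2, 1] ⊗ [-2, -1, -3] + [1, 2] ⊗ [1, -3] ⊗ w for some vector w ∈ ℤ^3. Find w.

Subtract the known terms from T to get the rank-1 residual R = [1, 2] ⊗ [1, -3] ⊗ w, so R[i,j,k] = a[i]·b[j]·w[k]. Pick indices with nonzero a[0]·b[0] = (1)·(1) = 1. Only the fibre through (0,0,·) is needed: R[0,0,:] = T[0,0,:] − Σₗ aₗ[0]bₗ[0]cₗ = [6, 2, 9] − (1)·(-2)·[-2, -1, -3] = [2, 0, 3]. Then w[k] = R[0,0,k] / 1 for each k, giving w = [2, 0, 3] / 1 = [2, 0, 3].

w = [2, 0, 3]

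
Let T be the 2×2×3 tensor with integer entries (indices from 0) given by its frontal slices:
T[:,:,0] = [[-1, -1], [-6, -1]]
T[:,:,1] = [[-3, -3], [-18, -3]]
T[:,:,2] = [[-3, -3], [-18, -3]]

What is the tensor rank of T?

2

Lower bound: in the mode-1 unfolding of T (rows indexed by i, columns by (j,k)) the 2×2 minor on rows i ∈ {0, 1}, columns (j,k) ∈ {(0,0), (1,0)} is det [[-1, -1], [-6, -1]] = -5 ≠ 0, so that unfolding has rank ≥ 2 and hence rank(T) ≥ 2 (CP rank is at least every unfolding rank, though it can be larger).
Upper bound: T[:,:,k] = c[k]·M for every slice, with c = [1, 3, 3] and M = [[-1, -1], [-6, -1]] (rows i, columns j).
Splitting M by its rows (i = 0, 1), M = [1, 0][-1, -1]ᵀ + [0, 1][-6, -1]ᵀ.
Hence T = [1, 0] (x) [-1, -1] (x) [1, 3, 3] + [0, 1] (x) [-6, -1] (x) [1, 3, 3], so rank(T) ≤ 2.
These bounds meet, so rank(T) = 2.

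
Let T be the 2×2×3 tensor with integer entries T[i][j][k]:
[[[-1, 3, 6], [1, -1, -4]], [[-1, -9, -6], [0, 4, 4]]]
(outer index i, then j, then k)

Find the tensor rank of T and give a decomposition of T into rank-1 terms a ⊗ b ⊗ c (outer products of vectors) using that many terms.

Lower bound: the mode-2 unfolding of T (rows indexed by j, columns by (i,k) = (0,0), (0,1), (0,2), (1,0), (1,1), (1,2)) is [[-1, 3, 6, -1, -9, -6], [1, -1, -4, 0, 4, 4]].
There the 2×2 minor on rows j ∈ {0, 1}, columns (i,k) ∈ {(0,0), (0,1)} is det [[-1, 3], [1, -1]] = -2 ≠ 0, so this unfolding has rank ≥ 2; CP rank is at least every unfolding rank, so rank(T) ≥ 2. (Unfolding ranks only ever bound the CP rank from below — rank(T) can be strictly larger than all of them — so the matching upper bound has to come from an explicit 2-term decomposition.)
Upper bound — finding two terms. Write S_k = T[:,:,k] for the frontal slices: S₀ = [[-1, 1], [-1, 0]], S₁ = [[3, -1], [-9, 4]], S₂ = [[6, -4], [-6, 4]].
If T = a₁ ⊗ b₁ ⊗ c₁ + a₂ ⊗ b₂ ⊗ c₂ then each S_k = c₁[k]·a₁b₁ᵀ + c₂[k]·a₂b₂ᵀ. S₀ and S₁ are linearly independent, so a₁b₁ᵀ and a₂b₂ᵀ must span the same plane of matrices: they are the rank-1 matrices of the form x·S₀ + y·S₁.
det(x·S₀ + y·S₁) is x² + 4·xy + 3·y² = (x + 3·y)(x + y), vanishing at (x:y) = (3:-1) and (1:-1).
M₁ = 3·S₀ − S₁ = [[-6, 4], [6, -4]] = (-2)·[1, -1][3, -2]ᵀ and M₂ = S₀ − S₁ = [[-4, 2], [8, -4]] = (-2)·[1, -2][2, -1]ᵀ, so take a₁ = [1, -1], b₁ = [3, -2], a₂ = [1, -2], b₂ = [2, -1].
Each slice is an integer combination of E₁ = a₁b₁ᵀ and E₂ = a₂b₂ᵀ: S₀ = −E₁ + E₂, S₁ = −E₁ + 3·E₂, S₂ = 2·E₁; reading off coefficients, c₁ = [-1, -1, 2] and c₂ = [1, 3, 0].
Hence T = [1, -1] ⊗ [3, -2] ⊗ [-1, -1, 2] + [1, -2] ⊗ [2, -1] ⊗ [1, 3, 0], so rank(T) ≤ 2.
These bounds meet, so rank(T) = 2.

rank(T) = 2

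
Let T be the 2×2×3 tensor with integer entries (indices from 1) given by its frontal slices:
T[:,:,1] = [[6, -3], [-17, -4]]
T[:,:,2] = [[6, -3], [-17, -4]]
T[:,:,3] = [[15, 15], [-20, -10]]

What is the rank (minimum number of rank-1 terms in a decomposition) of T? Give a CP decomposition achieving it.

rank(T) = 2

Lower bound: the mode-1 unfolding of T (rows indexed by i, columns by (j,k) = (1,1), (1,2), (1,3), (2,1), (2,2), (2,3)) is [[6, 6, 15, -3, -3, 15], [-17, -17, -20, -4, -4, -10]].
There the 2×2 minor on rows i ∈ {1, 2}, columns (j,k) ∈ {(1,1), (1,3)} is det [[6, 15], [-17, -20]] = 135 ≠ 0, so this unfolding has rank ≥ 2; CP rank is at least every unfolding rank, so rank(T) ≥ 2. (Flattening ranks never certify an upper bound on CP rank; for that we must actually write T with 2 rank-1 terms.)
Upper bound — finding two terms. Write S_k = T[:,:,k] for the frontal slices: S₁ = [[6, -3], [-17, -4]], S₂ = [[6, -3], [-17, -4]], S₃ = [[15, 15], [-20, -10]].
If T = a₁ ∘ b₁ ∘ c₁ + a₂ ∘ b₂ ∘ c₂ then each S_k = c₁[k]·a₁b₁ᵀ + c₂[k]·a₂b₂ᵀ. S₁ and S₃ are linearly independent, so a₁b₁ᵀ and a₂b₂ᵀ must span the same plane of matrices: they are the rank-1 matrices of the form x·S₁ + y·S₃.
det(x·S₁ + y·S₃) is −75·x² + 75·xy + 150·y² = (-75)·(x − 2·y)(x + y), vanishing at (x:y) = (2:1) and (1:-1).
M₁ = 2·S₁ + S₃ = [[27, 9], [-54, -18]] = 9·[1, -2][3, 1]ᵀ and M₂ = S₁ − S₃ = [[-9, -18], [3, 6]] = (-3)·[3, -1][1, 2]ᵀ, so take a₁ = [1, -2], b₁ = [3, 1], a₂ = [3, -1], b₂ = [1, 2].
Each slice is an integer combination of E₁ = a₁b₁ᵀ and E₂ = a₂b₂ᵀ: S₁ = 3·E₁ − E₂, S₂ = 3·E₁ − E₂, S₃ = 3·E₁ + 2·E₂; reading off coefficients, c₁ = [3, 3, 3] and c₂ = [-1, -1, 2].
Hence T = [1, -2] ∘ [3, 1] ∘ [3, 3, 3] + [3, -1] ∘ [1, 2] ∘ [-1, -1, 2], so rank(T) ≤ 2.
These bounds meet, so rank(T) = 2.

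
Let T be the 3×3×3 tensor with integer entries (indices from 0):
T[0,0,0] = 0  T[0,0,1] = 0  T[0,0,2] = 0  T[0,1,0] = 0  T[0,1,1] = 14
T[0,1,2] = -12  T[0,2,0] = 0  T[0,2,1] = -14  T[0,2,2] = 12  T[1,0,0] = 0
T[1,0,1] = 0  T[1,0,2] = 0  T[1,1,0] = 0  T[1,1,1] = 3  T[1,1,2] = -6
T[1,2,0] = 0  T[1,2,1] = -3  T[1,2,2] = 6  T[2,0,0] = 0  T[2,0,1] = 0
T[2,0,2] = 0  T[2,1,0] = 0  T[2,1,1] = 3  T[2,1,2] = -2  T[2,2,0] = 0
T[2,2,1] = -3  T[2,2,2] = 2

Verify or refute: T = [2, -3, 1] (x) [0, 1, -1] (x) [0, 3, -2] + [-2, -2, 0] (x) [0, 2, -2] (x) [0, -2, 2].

Reconstruct entry (1,1,1) from the claimed factors: Σₗ aₗ[1]bₗ[1]cₗ[1] = (-3)·(1)·(3) + (-2)·(2)·(-2) = -1, but T[1,1,1] = 3. The claim is false.

No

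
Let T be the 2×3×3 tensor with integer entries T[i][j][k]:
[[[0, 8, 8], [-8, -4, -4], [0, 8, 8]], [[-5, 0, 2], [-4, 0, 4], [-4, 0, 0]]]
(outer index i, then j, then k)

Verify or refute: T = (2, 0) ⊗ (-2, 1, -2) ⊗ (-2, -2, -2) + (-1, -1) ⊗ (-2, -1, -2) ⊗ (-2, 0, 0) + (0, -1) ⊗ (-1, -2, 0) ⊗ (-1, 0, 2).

No

Reconstruct entry (0,0,0) from the claimed factors: Σₗ aₗ[0]bₗ[0]cₗ[0] = (2)·(-2)·(-2) + (-1)·(-2)·(-2) + (0)·(-1)·(-1) = 4, but T[0,0,0] = 0. The claim is false.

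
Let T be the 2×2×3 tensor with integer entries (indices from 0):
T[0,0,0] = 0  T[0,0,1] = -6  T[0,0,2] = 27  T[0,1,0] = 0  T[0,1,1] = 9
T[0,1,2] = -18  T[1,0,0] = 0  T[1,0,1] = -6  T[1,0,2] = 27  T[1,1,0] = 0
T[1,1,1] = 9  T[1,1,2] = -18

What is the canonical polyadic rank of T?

Lower bound: the mode-2 unfolding of T (rows indexed by j, columns by (i,k) = (0,0), (0,1), (0,2), (1,0), (1,1), (1,2)) is [[0, -6, 27, 0, -6, 27], [0, 9, -18, 0, 9, -18]].
There the 2×2 minor on rows j ∈ {0, 1}, columns (i,k) ∈ {(0,1), (0,2)} is det [[-6, 27], [9, -18]] = -135 ≠ 0, so this unfolding has rank ≥ 2; CP rank is at least every unfolding rank, so rank(T) ≥ 2. (Flattening ranks never certify an upper bound on CP rank; for that we must actually write T with 2 rank-1 terms.)
Upper bound — finding two terms. Every mode-1 slice of T is a multiple of one matrix: T[i,:,:] = a[i]·M with a = [1, 1] and M = [[0, -6, 27], [0, 9, -18]] (rows indexed by j, columns by k). So it suffices to write M as a sum of two rank-1 matrices.
Splitting M by its rows (j = 0, 1), M = [1, 0][0, -6, 27]ᵀ + [0, 1][0, 9, -18]ᵀ.
Hence T = [1, 1] ⊗ [1, 0] ⊗ [0, -6, 27] + [1, 1] ⊗ [0, 1] ⊗ [0, 9, -18], so rank(T) ≤ 2.
These bounds meet, so rank(T) = 2.

2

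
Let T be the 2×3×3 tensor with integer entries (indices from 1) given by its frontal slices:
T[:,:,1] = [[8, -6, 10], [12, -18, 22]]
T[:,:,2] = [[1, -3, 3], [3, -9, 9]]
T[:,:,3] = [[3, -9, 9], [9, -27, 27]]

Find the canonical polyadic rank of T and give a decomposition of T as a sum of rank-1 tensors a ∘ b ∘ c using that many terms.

Lower bound: the mode-1 unfolding of T (rows indexed by i, columns by (j,k) = (1,1), (1,2), (1,3), (2,1), (2,2), (2,3), (3,1), (3,2), (3,3)) is [[8, 1, 3, -6, -3, -9, 10, 3, 9], [12, 3, 9, -18, -9, -27, 22, 9, 27]].
There the 2×2 minor on rows i ∈ {1, 2}, columns (j,k) ∈ {(1,1), (1,2)} is det [[8, 1], [12, 3]] = 12 ≠ 0, so this unfolding has rank ≥ 2; CP rank is at least every unfolding rank, so rank(T) ≥ 2. (Flattening ranks never certify an upper bound on CP rank; for that we must actually write T with 2 rank-1 terms.)
Upper bound — finding two terms. Write S_k = T[:,:,k] for the frontal slices: S₁ = [[8, -6, 10], [12, -18, 22]], S₂ = [[1, -3, 3], [3, -9, 9]], S₃ = [[3, -9, 9], [9, -27, 27]].
If T = a₁ ∘ b₁ ∘ c₁ + a₂ ∘ b₂ ∘ c₂ then each S_k = c₁[k]·a₁b₁ᵀ + c₂[k]·a₂b₂ᵀ. S₁ and S₂ are linearly independent, so a₁b₁ᵀ and a₂b₂ᵀ must span the same plane of matrices: they are the rank-1 matrices of the form x·S₁ + y·S₂.
The 2×2 minor of x·S₁ + y·S₂ on rows {1,2}, columns {1,2} is −72·x² − 36·xy = (-36)·(2·x + y)(x), vanishing at (x:y) = (1:-2) and (0:1).
M₁ = S₁ − 2·S₂ = [[6, 0, 4], [6, 0, 4]] = 2·[1, 1][3, 0, 2]ᵀ and M₂ = S₂ = [[1, -3, 3], [3, -9, 9]] = [1, 3][1, -3, 3]ᵀ, so take a₁ = [1, 1], b₁ = [3, 0, 2], a₂ = [1, 3], b₂ = [1, -3, 3].
Each slice is an integer combination of E₁ = a₁b₁ᵀ and E₂ = a₂b₂ᵀ: S₁ = 2·E₁ + 2·E₂, S₂ = E₂, S₃ = 3·E₂; reading off coefficients, c₁ = [2, 0, 0] and c₂ = [2, 1, 3].
Hence T = [1, 1] ∘ [3, 0, 2] ∘ [2, 0, 0] + [1, 3] ∘ [1, -3, 3] ∘ [2, 1, 3], so rank(T) ≤ 2.
These bounds meet, so rank(T) = 2.

rank(T) = 2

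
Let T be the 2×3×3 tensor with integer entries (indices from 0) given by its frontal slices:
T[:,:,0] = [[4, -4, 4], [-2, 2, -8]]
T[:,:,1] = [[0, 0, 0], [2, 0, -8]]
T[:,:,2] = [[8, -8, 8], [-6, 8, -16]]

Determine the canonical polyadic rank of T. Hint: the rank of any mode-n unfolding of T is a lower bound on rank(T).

3

Lower bound: the mode-2 unfolding of T (rows indexed by j, columns by (i,k) = (0,0), (0,1), (0,2), (1,0), (1,1), (1,2)) is [[4, 0, 8, -2, 2, -6], [-4, 0, -8, 2, 0, 8], [4, 0, 8, -8, -8, -16]].
There the 3×3 minor on rows j ∈ {0, 1, 2}, columns (i,k) ∈ {(0,0), (1,0), (1,1)} is det [[4, -2, 2], [-4, 2, 0], [4, -8, -8]] = 48 ≠ 0, so this unfolding has rank ≥ 3; CP rank is at least every unfolding rank, so rank(T) ≥ 3. (This is only a lower bound: in general the CP rank may exceed every unfolding rank, so we still need to exhibit 3 rank-1 terms summing to T.)
Upper bound: T is a sum of 3 rank-1 terms, T = [0, 1] ⊗ [1, -2, 0] ⊗ [0, -2, -2] + [0, 1] ⊗ [1, -1, -2] ⊗ [2, 4, 4] + [1, -1] ⊗ [1, -1, 1] ⊗ [4, 0, 8] (one valid choice — decompositions are not unique — normalised so each a, b is primitive with positive first nonzero entry; check it by expanding all entries), so rank(T) ≤ 3.
These bounds meet, so rank(T) = 3.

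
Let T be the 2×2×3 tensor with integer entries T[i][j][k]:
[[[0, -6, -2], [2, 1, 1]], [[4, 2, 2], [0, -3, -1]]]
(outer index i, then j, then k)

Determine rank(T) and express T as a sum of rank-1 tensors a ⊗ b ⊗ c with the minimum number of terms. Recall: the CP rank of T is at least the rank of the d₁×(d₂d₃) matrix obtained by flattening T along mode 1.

rank(T) = 2

Lower bound: the mode-3 unfolding of T (rows indexed by k, columns by (i,j) = (0,0), (0,1), (1,0), (1,1)) is [[0, 2, 4, 0], [-6, 1, 2, -3], [-2, 1, 2, -1]].
There the 2×2 minor on rows k ∈ {0, 1}, columns (i,j) ∈ {(0,0), (0,1)} is det [[0, 2], [-6, 1]] = 12 ≠ 0, so this unfolding has rank ≥ 2; CP rank is at least every unfolding rank, so rank(T) ≥ 2. (Flattening ranks never certify an upper bound on CP rank; for that we must actually write T with 2 rank-1 terms.)
Upper bound — finding two terms. Write S_k = T[:,:,k] for the frontal slices: S₀ = [[0, 2], [4, 0]], S₁ = [[-6, 1], [2, -3]], S₂ = [[-2, 1], [2, -1]].
If T = a₁ ⊗ b₁ ⊗ c₁ + a₂ ⊗ b₂ ⊗ c₂ then each S_k = c₁[k]·a₁b₁ᵀ + c₂[k]·a₂b₂ᵀ. S₀ and S₁ are linearly independent, so a₁b₁ᵀ and a₂b₂ᵀ must span the same plane of matrices: they are the rank-1 matrices of the form x·S₀ + y·S₁.
det(x·S₀ + y·S₁) is −8·x² − 8·xy + 16·y² = (-8)·(x + 2·y)(x − y), vanishing at (x:y) = (2:-1) and (1:1).
M₁ = 2·S₀ − S₁ = [[6, 3], [6, 3]] = 3·[1, 1][2, 1]ᵀ and M₂ = S₀ + S₁ = [[-6, 3], [6, -3]] = (-3)·[1, -1][2, -1]ᵀ, so take a₁ = [1, 1], b₁ = [2, 1], a₂ = [1, -1], b₂ = [2, -1].
Each slice is an integer combination of E₁ = a₁b₁ᵀ and E₂ = a₂b₂ᵀ: S₀ = E₁ − E₂, S₁ = −E₁ − 2·E₂, S₂ = −E₂; reading off coefficients, c₁ = [1, -1, 0] and c₂ = [-1, -2, -1].
Hence T = [1, 1] ⊗ [2, 1] ⊗ [1, -1, 0] + [1, -1] ⊗ [2, -1] ⊗ [-1, -2, -1], so rank(T) ≤ 2.
These bounds meet, so rank(T) = 2.
Check entry T[0,0,2] = -2: (1)·(2)·(0) + (1)·(2)·(-1) = -2.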